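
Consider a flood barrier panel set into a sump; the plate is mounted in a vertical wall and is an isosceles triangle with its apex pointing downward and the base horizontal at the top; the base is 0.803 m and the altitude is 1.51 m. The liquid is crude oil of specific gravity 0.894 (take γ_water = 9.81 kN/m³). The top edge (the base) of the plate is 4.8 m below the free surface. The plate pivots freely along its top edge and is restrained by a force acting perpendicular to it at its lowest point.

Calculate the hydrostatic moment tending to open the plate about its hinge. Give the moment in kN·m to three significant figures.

M ≈ 14.9 kN·m

γ = 0.894 × 9.81 = 8.77014 kN/m³.
With the apex down, the centroid sits h/3 = 1.51/3 = 0.503333 m below the base (the top edge), so the centroid depth is h_c = 4.8 + 0.503333 = 5.30333 m.
A = ½ × 0.803 × 1.51 = 0.606265 m².
Resultant F = γ·h_c·A = 8.77014 × 5.30333 × 0.606265 = 28.198 kN.
I_c = b·h³/36 = 0.803 × 1.51³/36 = 0.0767969 m⁴.
Centre of pressure: y_p = y_c + I_c/(y_c·A) = 5.30333 + 0.0767969/(5.30333 × 0.606265) = 5.30333 + 0.0238854 = 5.32722 m along the plane.
The resultant acts 0.503333 + 0.0238854 = 0.527218 m (along the plate) below the hinge at the top edge, so the moment about the hinge is M = F × 0.527218 = 28.198 × 0.527218 = 14.8665 kN·m.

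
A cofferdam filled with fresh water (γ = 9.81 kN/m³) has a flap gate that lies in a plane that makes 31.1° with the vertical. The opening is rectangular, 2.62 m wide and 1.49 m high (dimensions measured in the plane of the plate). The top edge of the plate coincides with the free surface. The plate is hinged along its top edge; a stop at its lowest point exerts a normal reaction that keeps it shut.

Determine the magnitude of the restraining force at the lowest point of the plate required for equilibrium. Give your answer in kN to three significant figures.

P ≈ 16.3 kN

γ = 9.81 kN/m³.
The plate makes 31.1° with the vertical, i.e. θ = 90° − 31.1° = 58.9° to the horizontal. Measuring y along the incline from the free-surface line, vertical depth h = y·sinθ with sinθ = 0.856267.
The centroid lies 1.49/2 = 0.745 m below the top edge, so y_c = 0.745 m and h_c = 0.745 × 0.856267 = 0.637919 m.
A = 2.62 × 1.49 = 3.9038 m².
Resultant F = γ·h_c·A = 9.81 × 0.637919 × 3.9038 = 24.4299 kN.
I_c = b·h³/12 = 2.62 × 1.49³/12 = 0.722236 m⁴.
Centre of pressure: y_p = y_c + I_c/(y_c·A) = 0.745 + 0.722236/(0.745 × 3.9038) = 0.745 + 0.248333 = 0.993333 m along the plane.
The resultant acts 0.745 + 0.248333 = 0.993333 m (along the plate) below the hinge at the top edge, so the moment about the hinge is M = F × 0.993333 = 24.4299 × 0.993333 = 24.267 kN·m.
A normal force at the bottom, 1.49 m from the hinge, must supply this moment: P = 24.267/1.49 = 16.2866 kN.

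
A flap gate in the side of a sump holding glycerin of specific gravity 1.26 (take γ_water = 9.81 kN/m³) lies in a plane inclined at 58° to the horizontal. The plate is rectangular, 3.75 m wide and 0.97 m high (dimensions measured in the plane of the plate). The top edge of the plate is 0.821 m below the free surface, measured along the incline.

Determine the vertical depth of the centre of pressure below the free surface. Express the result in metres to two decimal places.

h_p = 1.16 m

γ = 1.26 × 9.81 = 12.3606 kN/m³.
Let θ = 58° be the plate's angle to the horizontal; measure y along the incline from where the plane meets the free surface. Vertical depth h = y·sinθ with sinθ = 0.848048.
The centroid lies 0.97/2 = 0.485 m below the top edge, so y_c = 0.821 + 0.485 = 1.306 m and h_c = 1.306 × 0.848048 = 1.10755 m.
A = 3.75 × 0.97 = 3.6375 m².
Resultant F = γ·h_c·A = 12.3606 × 1.10755 × 3.6375 = 49.7973 kN.
I_c = b·h³/12 = 3.75 × 0.97³/12 = 0.28521 m⁴.
Centre of pressure: y_p = y_c + I_c/(y_c·A) = 1.306 + 0.28521/(1.306 × 3.6375) = 1.306 + 0.0600369 = 1.36604 m along the plane.
Vertically, h_p = y_p·sinθ = 1.36604 × 0.848048 = 1.15847 m.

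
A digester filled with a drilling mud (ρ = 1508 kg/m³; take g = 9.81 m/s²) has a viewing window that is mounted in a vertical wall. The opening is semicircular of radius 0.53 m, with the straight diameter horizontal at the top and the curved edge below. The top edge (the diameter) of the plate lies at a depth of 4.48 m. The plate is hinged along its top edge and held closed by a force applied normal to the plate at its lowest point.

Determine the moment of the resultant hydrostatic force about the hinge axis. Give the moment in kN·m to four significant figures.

γ = ρg = 1508 × 9.81 / 1000 = 14.79348 kN/m³.
The centroid of a semicircle lies 4r/(3π) = 0.224939 m from the diameter, here below the top edge, so the centroid depth is h_c = 4.48 + 0.224939 = 4.70494 m.
A = πr²/2 = π × 0.53²/2 = 0.441237 m².
Resultant F = γ·h_c·A = 14.79348 × 4.70494 × 0.441237 = 30.7112 kN.
I_c = (π/8 − 8/(9π))·r⁴ = 0.109757 × 0.53⁴ = 0.00866036 m⁴.
Centre of pressure: y_p = y_c + I_c/(y_c·A) = 4.70494 + 0.00866036/(4.70494 × 0.441237) = 4.70494 + 0.00417167 = 4.70911 m along the plane.
The resultant acts 0.224939 + 0.00417167 = 0.229111 m (along the plate) below the hinge at the top edge, so the moment about the hinge is M = F × 0.229111 = 30.7112 × 0.229111 = 7.03627 kN·m.

M ≈ 7.036 kN·m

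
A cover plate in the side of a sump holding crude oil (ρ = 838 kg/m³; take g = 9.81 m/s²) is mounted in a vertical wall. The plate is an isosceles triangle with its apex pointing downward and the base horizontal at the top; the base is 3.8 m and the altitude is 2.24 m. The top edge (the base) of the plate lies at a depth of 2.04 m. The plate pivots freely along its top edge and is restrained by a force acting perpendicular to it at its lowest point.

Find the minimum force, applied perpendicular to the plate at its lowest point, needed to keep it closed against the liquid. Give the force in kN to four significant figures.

P ≈ 36.85 kN

γ = ρg = 838 × 9.81 / 1000 = 8.22078 kN/m³.
With the apex down, the centroid sits h/3 = 2.24/3 = 0.746667 m below the base (the top edge), so the centroid depth is h_c = 2.04 + 0.746667 = 2.78667 m.
A = ½ × 3.8 × 2.24 = 4.256 m².
Resultant F = γ·h_c·A = 8.22078 × 2.78667 × 4.256 = 97.499 kN.
I_c = b·h³/36 = 3.8 × 2.24³/36 = 1.18638 m⁴.
Centre of pressure: y_p = y_c + I_c/(y_c·A) = 2.78667 + 1.18638/(2.78667 × 4.256) = 2.78667 + 0.100031 = 2.8867 m along the plane.
The resultant acts 0.746667 + 0.100031 = 0.846698 m (along the plate) below the hinge at the top edge, so the moment about the hinge is M = F × 0.846698 = 97.499 × 0.846698 = 82.5522 kN·m.
A normal force at the bottom, 2.24 m from the hinge, must supply this moment: P = 82.5522/2.24 = 36.8537 kN.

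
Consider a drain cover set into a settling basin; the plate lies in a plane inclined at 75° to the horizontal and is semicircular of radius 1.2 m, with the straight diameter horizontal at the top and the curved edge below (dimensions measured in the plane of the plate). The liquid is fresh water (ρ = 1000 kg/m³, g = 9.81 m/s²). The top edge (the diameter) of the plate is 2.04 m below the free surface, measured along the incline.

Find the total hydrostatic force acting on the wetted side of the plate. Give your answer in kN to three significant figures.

γ = ρg = 1000 × 9.81 = 9810 N/m³ = 9.81 kN/m³.
Let θ = 75° be the plate's angle to the horizontal; measure y along the incline from where the plane meets the free surface. Vertical depth h = y·sinθ with sinθ = 0.965926.
The centroid of a semicircle lies 4r/(3π) = 0.509296 m from the diameter, here below the top edge, so y_c = 2.04 + 0.509296 = 2.5493 m and h_c = 2.5493 × 0.965926 = 2.46244 m.
A = πr²/2 = π × 1.2²/2 = 2.26195 m².
Resultant F = γ·h_c·A = 9.81 × 2.46244 × 2.26195 = 54.6409 kN.

F ≈ 54.6 kN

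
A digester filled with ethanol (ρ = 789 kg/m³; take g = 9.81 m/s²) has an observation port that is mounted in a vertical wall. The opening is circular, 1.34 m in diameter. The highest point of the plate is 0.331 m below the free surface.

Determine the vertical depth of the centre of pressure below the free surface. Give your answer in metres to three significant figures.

γ = ρg = 789 × 9.81 / 1000 = 7.74009 kN/m³.
The centroid is at the centre, 0.67 m below the top of the plate, so the centroid depth is h_c = 0.331 + 0.67 = 1.001 m.
A = π(0.67)² = 1.41026 m².
Resultant F = γ·h_c·A = 7.74009 × 1.001 × 1.41026 = 10.9265 kN.
I_c = πr⁴/4 = π × 0.67⁴/4 = 0.158267 m⁴.
Centre of pressure: y_p = y_c + I_c/(y_c·A) = 1.001 + 0.158267/(1.001 × 1.41026) = 1.001 + 0.112113 = 1.11311 m along the plane.

h_p = 1.11 m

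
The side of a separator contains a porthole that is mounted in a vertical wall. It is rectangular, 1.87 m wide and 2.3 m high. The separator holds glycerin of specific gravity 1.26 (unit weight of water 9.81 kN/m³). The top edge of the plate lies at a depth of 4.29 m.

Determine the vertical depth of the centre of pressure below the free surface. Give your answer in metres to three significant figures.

h_p = 5.52 m

γ = 1.26 × 9.81 = 12.3606 kN/m³.
The centroid lies 2.3/2 = 1.15 m below the top edge, so the centroid depth is h_c = 4.29 + 1.15 = 5.44 m.
A = 1.87 × 2.3 = 4.301 m².
Resultant F = γ·h_c·A = 12.3606 × 5.44 × 4.301 = 289.206 kN.
I_c = b·h³/12 = 1.87 × 2.3³/12 = 1.89602 m⁴.
Centre of pressure: y_p = y_c + I_c/(y_c·A) = 5.44 + 1.89602/(5.44 × 4.301) = 5.44 + 0.0810354 = 5.52104 m along the plane.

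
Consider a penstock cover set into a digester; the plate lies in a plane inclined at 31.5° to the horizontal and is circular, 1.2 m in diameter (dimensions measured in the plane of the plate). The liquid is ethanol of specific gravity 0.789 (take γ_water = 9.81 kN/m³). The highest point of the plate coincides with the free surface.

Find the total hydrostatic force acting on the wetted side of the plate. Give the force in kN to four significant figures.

F ≈ 2.744 kN

γ = 0.789 × 9.81 = 7.74009 kN/m³.
Let θ = 31.5° be the plate's angle to the horizontal; measure y along the incline from where the plane meets the free surface. Vertical depth h = y·sinθ with sinθ = 0.522499.
The centroid is at the centre, 0.6 m below the top of the plate, so y_c = 0.6 m and h_c = 0.6 × 0.522499 = 0.313499 m.
A = π(0.6)² = 1.13097 m².
Resultant F = γ·h_c·A = 7.74009 × 0.313499 × 1.13097 = 2.74431 kN.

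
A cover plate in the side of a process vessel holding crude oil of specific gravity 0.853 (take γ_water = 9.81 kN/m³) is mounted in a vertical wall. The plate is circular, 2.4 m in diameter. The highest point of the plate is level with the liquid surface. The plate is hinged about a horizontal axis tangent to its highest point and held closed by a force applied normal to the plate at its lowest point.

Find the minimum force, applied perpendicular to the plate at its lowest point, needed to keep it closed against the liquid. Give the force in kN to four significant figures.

P ≈ 28.39 kN

γ = 0.853 × 9.81 = 8.36793 kN/m³.
The centroid is at the centre, 1.2 m below the top of the plate, so the centroid depth is h_c = 1.2 m.
A = π(1.2)² = 4.52389 m².
Resultant F = γ·h_c·A = 8.36793 × 1.2 × 4.52389 = 45.4267 kN.
I_c = πr⁴/4 = π × 1.2⁴/4 = 1.6286 m⁴.
Centre of pressure: y_p = y_c + I_c/(y_c·A) = 1.2 + 1.6286/(1.2 × 4.52389) = 1.2 + 0.3 = 1.5 m along the plane.
The resultant acts 1.2 + 0.3 = 1.5 m (along the plate) below the hinge at the top edge, so the moment about the hinge is M = F × 1.5 = 45.4267 × 1.5 = 68.1401 kN·m.
A normal force at the bottom, 2.4 m from the hinge, must supply this moment: P = 68.1401/2.4 = 28.3917 kN.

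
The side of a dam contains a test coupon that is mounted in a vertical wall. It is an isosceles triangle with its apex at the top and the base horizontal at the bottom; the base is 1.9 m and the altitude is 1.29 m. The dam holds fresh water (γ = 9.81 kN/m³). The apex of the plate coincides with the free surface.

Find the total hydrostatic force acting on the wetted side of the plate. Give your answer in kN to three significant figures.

γ = 9.81 kN/m³.
With the apex up, the centroid sits 2h/3 = 2 × 1.29/3 = 0.86 m below the apex, so the centroid depth is h_c = 0.86 m.
A = ½ × 1.9 × 1.29 = 1.2255 m².
Resultant F = γ·h_c·A = 9.81 × 0.86 × 1.2255 = 10.3391 kN.

F ≈ 10.3 kN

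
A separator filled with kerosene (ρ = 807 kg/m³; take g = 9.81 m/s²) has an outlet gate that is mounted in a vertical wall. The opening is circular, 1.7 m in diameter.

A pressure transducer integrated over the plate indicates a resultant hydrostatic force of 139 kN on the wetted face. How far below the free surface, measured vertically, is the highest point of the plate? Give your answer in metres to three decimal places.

d_top ≈ 6.885 m

γ = ρg = 807 × 9.81 / 1000 = 7.91667 kN/m³.
A = π(0.85)² = 2.2698 m².
From F = γ·h_c·A, the centroid depth is h_c = 139/(7.91667 × 2.2698) = 7.73543 m.
The centroid is at the centre, 0.85 m below the top of the plate, so the highest point sits at h_top = 7.73543 − 0.85 = 6.88543 m below the surface.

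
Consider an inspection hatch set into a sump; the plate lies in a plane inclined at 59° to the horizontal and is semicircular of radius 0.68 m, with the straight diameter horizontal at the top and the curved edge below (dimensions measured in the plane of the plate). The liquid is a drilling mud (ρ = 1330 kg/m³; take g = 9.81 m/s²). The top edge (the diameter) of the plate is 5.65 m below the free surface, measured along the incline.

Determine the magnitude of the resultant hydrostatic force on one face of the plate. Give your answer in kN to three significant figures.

F ≈ 48.2 kN

γ = ρg = 1330 × 9.81 / 1000 = 13.0473 kN/m³.
Let θ = 59° be the plate's angle to the horizontal; measure y along the incline from where the plane meets the free surface. Vertical depth h = y·sinθ with sinθ = 0.857167.
The centroid of a semicircle lies 4r/(3π) = 0.288601 m from the diameter, here below the top edge, so y_c = 5.65 + 0.288601 = 5.9386 m and h_c = 5.9386 × 0.857167 = 5.09037 m.
A = πr²/2 = π × 0.68²/2 = 0.726336 m².
Resultant F = γ·h_c·A = 13.0473 × 5.09037 × 0.726336 = 48.24 kN.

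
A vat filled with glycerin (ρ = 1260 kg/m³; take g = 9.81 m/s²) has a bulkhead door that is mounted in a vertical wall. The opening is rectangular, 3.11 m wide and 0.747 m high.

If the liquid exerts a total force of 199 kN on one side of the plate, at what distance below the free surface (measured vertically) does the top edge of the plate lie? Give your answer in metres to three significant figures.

d_top ≈ 6.56 m

γ = ρg = 1260 × 9.81 / 1000 = 12.3606 kN/m³.
A = 3.11 × 0.747 = 2.32317 m².
From F = γ·h_c·A, the centroid depth is h_c = 199/(12.3606 × 2.32317) = 6.92999 m.
The centroid lies 0.747/2 = 0.3735 m below the top edge, so the top edge sits at h_top = 6.92999 − 0.3735 = 6.55649 m below the surface.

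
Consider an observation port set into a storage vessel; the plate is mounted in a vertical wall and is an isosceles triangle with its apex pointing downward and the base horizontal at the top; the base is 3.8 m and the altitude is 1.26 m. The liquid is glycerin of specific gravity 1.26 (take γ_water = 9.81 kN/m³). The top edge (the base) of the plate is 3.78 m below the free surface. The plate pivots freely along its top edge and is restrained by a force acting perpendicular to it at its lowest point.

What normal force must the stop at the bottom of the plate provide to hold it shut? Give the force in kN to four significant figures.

P ≈ 43.50 kN

γ = 1.26 × 9.81 = 12.3606 kN/m³.
With the apex down, the centroid sits h/3 = 1.26/3 = 0.42 m below the base (the top edge), so the centroid depth is h_c = 3.78 + 0.42 = 4.2 m.
A = ½ × 3.8 × 1.26 = 2.394 m².
Resultant F = γ·h_c·A = 12.3606 × 4.2 × 2.394 = 124.283 kN.
I_c = b·h³/36 = 3.8 × 1.26³/36 = 0.211151 m⁴.
Centre of pressure: y_p = y_c + I_c/(y_c·A) = 4.2 + 0.211151/(4.2 × 2.394) = 4.2 + 0.021 = 4.221 m along the plane.
The resultant acts 0.42 + 0.021 = 0.441 m (along the plate) below the hinge at the top edge, so the moment about the hinge is M = F × 0.441 = 124.283 × 0.441 = 54.8088 kN·m.
A normal force at the bottom, 1.26 m from the hinge, must supply this moment: P = 54.8088/1.26 = 43.499 kN.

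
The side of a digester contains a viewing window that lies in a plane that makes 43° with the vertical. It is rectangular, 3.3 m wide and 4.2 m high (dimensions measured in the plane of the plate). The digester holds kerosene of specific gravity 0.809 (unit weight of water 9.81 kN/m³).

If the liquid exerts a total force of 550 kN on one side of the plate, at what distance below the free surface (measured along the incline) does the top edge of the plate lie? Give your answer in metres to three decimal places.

y_top ≈ 4.737 m

γ = 0.809 × 9.81 = 7.93629 kN/m³.
A = 3.3 × 4.2 = 13.86 m².
From F = γ·h_c·A, the centroid depth is h_c = 550/(7.93629 × 13.86) = 5.00014 m.
The plate makes 43° with the vertical, i.e. θ = 90° − 43° = 47° to the horizontal. Measuring y along the incline from the free-surface line, vertical depth h = y·sinθ with sinθ = 0.731354.
Along the incline, y_c = h_c/sinθ = 5.00014/0.731354 = 6.83683 m.
The centroid lies 4.2/2 = 2.1 m below the top edge, so the top edge sits at y_top = 6.83683 − 2.1 = 4.73683 m along the incline.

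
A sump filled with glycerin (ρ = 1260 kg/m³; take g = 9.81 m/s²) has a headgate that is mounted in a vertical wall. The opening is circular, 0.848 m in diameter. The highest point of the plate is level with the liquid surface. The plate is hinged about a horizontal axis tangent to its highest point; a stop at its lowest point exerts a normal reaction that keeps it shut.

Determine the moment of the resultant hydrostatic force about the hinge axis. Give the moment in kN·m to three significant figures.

M ≈ 1.57 kN·m

γ = ρg = 1260 × 9.81 / 1000 = 12.3606 kN/m³.
The centroid is at the centre, 0.424 m below the top of the plate, so the centroid depth is h_c = 0.424 m.
A = π(0.424)² = 0.564783 m².
Resultant F = γ·h_c·A = 12.3606 × 0.424 × 0.564783 = 2.95997 kN.
I_c = πr⁴/4 = π × 0.424⁴/4 = 0.0253836 m⁴.
Centre of pressure: y_p = y_c + I_c/(y_c·A) = 0.424 + 0.0253836/(0.424 × 0.564783) = 0.424 + 0.106 = 0.53 m along the plane.
The resultant acts 0.424 + 0.106 = 0.53 m (along the plate) below the hinge at the top edge, so the moment about the hinge is M = F × 0.53 = 2.95997 × 0.53 = 1.56878 kN·m.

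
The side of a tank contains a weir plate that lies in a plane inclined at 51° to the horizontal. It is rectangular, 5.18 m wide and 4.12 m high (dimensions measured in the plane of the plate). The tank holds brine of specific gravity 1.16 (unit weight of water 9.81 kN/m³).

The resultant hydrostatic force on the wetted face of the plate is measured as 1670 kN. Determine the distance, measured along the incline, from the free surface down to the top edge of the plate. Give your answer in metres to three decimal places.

y_top ≈ 6.788 m

γ = 1.16 × 9.81 = 11.3796 kN/m³.
A = 5.18 × 4.12 = 21.3416 m².
From F = γ·h_c·A, the centroid depth is h_c = 1670/(11.3796 × 21.3416) = 6.87642 m.
Let θ = 51° be the plate's angle to the horizontal; measure y along the incline from where the plane meets the free surface. Vertical depth h = y·sinθ with sinθ = 0.777146.
Along the incline, y_c = h_c/sinθ = 6.87642/0.777146 = 8.8483 m.
The centroid lies 4.12/2 = 2.06 m below the top edge, so the top edge sits at y_top = 8.8483 − 2.06 = 6.7883 m along the incline.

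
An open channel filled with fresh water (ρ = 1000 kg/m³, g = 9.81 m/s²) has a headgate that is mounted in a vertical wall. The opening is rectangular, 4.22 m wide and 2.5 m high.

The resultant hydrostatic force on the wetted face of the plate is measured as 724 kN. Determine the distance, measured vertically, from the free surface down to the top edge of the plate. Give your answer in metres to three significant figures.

γ = ρg = 1000 × 9.81 = 9810 N/m³ = 9.81 kN/m³.
A = 4.22 × 2.5 = 10.55 m².
From F = γ·h_c·A, the centroid depth is h_c = 724/(9.81 × 10.55) = 6.99547 m.
The centroid lies 2.5/2 = 1.25 m below the top edge, so the top edge sits at h_top = 6.99547 − 1.25 = 5.74547 m below the surface.

d_top ≈ 5.75 m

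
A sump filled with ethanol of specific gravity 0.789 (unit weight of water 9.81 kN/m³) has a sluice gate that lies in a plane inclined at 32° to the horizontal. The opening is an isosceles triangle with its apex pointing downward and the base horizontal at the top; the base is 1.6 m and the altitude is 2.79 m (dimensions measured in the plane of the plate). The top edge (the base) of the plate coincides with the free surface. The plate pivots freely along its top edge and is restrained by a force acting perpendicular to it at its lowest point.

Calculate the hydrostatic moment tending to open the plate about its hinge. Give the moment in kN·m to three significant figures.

γ = 0.789 × 9.81 = 7.74009 kN/m³.
Let θ = 32° be the plate's angle to the horizontal; measure y along the incline from where the plane meets the free surface. Vertical depth h = y·sinθ with sinθ = 0.529919.
With the apex down, the centroid sits h/3 = 2.79/3 = 0.93 m below the base (the top edge), so y_c = 0.93 m and h_c = 0.93 × 0.529919 = 0.492825 m.
A = ½ × 1.6 × 2.79 = 2.232 m².
Resultant F = γ·h_c·A = 7.74009 × 0.492825 × 2.232 = 8.51399 kN.
I_c = b·h³/36 = 1.6 × 2.79³/36 = 0.965228 m⁴.
Centre of pressure: y_p = y_c + I_c/(y_c·A) = 0.93 + 0.965228/(0.93 × 2.232) = 0.93 + 0.465 = 1.395 m along the plane.
The resultant acts 0.93 + 0.465 = 1.395 m (along the plate) below the hinge at the top edge, so the moment about the hinge is M = F × 1.395 = 8.51399 × 1.395 = 11.877 kN·m.

M ≈ 11.9 kN·m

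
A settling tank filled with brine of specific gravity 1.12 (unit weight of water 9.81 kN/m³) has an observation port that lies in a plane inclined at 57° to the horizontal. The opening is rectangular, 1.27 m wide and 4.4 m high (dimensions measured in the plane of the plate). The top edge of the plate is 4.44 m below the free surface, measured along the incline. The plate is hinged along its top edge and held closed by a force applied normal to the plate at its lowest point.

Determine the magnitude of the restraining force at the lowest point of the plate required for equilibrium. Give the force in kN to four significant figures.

P ≈ 189.8 kN

γ = 1.12 × 9.81 = 10.9872 kN/m³.
Let θ = 57° be the plate's angle to the horizontal; measure y along the incline from where the plane meets the free surface. Vertical depth h = y·sinθ with sinθ = 0.838671.
The centroid lies 4.4/2 = 2.2 m below the top edge, so y_c = 4.44 + 2.2 = 6.64 m and h_c = 6.64 × 0.838671 = 5.56878 m.
A = 1.27 × 4.4 = 5.588 m².
Resultant F = γ·h_c·A = 10.9872 × 5.56878 × 5.588 = 341.903 kN.
I_c = b·h³/12 = 1.27 × 4.4³/12 = 9.01531 m⁴.
Centre of pressure: y_p = y_c + I_c/(y_c·A) = 6.64 + 9.01531/(6.64 × 5.588) = 6.64 + 0.242972 = 6.88297 m along the plane.
The resultant acts 2.2 + 0.242972 = 2.44297 m (along the plate) below the hinge at the top edge, so the moment about the hinge is M = F × 2.44297 = 341.903 × 2.44297 = 835.259 kN·m.
A normal force at the bottom, 4.4 m from the hinge, must supply this moment: P = 835.259/4.4 = 189.832 kN.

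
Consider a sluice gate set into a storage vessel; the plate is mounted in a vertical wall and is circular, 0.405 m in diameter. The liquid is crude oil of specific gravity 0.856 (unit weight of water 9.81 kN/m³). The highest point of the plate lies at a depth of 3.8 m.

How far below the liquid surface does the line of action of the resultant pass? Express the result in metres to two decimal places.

h_p = 4.01 m

γ = 0.856 × 9.81 = 8.39736 kN/m³.
The centroid is at the centre, 0.2025 m below the top of the plate, so the centroid depth is h_c = 3.8 + 0.2025 = 4.0025 m.
A = π(0.2025)² = 0.128825 m².
Resultant F = γ·h_c·A = 8.39736 × 4.0025 × 0.128825 = 4.32986 kN.
I_c = πr⁴/4 = π × 0.2025⁴/4 = 0.00132066 m⁴.
Centre of pressure: y_p = y_c + I_c/(y_c·A) = 4.0025 + 0.00132066/(4.0025 × 0.128825) = 4.0025 + 0.00256129 = 4.00506 m along the plane.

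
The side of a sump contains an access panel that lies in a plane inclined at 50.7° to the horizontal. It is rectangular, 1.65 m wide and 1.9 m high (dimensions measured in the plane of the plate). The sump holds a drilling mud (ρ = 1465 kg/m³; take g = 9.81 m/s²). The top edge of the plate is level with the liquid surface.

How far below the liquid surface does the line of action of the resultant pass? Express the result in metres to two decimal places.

γ = ρg = 1465 × 9.81 / 1000 = 14.37165 kN/m³.
Let θ = 50.7° be the plate's angle to the horizontal; measure y along the incline from where the plane meets the free surface. Vertical depth h = y·sinθ with sinθ = 0.773840.
The centroid lies 1.9/2 = 0.95 m below the top edge, so y_c = 0.95 m and h_c = 0.95 × 0.773840 = 0.735148 m.
A = 1.65 × 1.9 = 3.135 m².
Resultant F = γ·h_c·A = 14.37165 × 0.735148 × 3.135 = 33.1222 kN.
I_c = b·h³/12 = 1.65 × 1.9³/12 = 0.943112 m⁴.
Centre of pressure: y_p = y_c + I_c/(y_c·A) = 0.95 + 0.943112/(0.95 × 3.135) = 0.95 + 0.316666 = 1.26667 m along the plane.
Vertically, h_p = y_p·sinθ = 1.26667 × 0.773840 = 0.9802 m.

h_p = 0.98 m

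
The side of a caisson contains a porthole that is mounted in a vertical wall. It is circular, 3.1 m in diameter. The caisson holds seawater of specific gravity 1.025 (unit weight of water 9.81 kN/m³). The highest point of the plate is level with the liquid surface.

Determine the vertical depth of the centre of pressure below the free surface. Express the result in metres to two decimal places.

h_p = 1.94 m

γ = 1.025 × 9.81 = 10.05525 kN/m³.
The centroid is at the centre, 1.55 m below the top of the plate, so the centroid depth is h_c = 1.55 m.
A = π(1.55)² = 7.54768 m².
Resultant F = γ·h_c·A = 10.05525 × 1.55 × 7.54768 = 117.635 kN.
I_c = πr⁴/4 = π × 1.55⁴/4 = 4.53332 m⁴.
Centre of pressure: y_p = y_c + I_c/(y_c·A) = 1.55 + 4.53332/(1.55 × 7.54768) = 1.55 + 0.3875 = 1.9375 m along the plane.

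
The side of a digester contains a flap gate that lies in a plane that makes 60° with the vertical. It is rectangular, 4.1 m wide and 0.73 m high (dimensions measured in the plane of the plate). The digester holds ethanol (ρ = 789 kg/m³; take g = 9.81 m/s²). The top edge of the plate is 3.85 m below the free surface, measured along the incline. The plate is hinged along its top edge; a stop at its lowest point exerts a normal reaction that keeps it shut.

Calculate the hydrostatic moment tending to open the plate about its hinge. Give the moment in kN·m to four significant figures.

M ≈ 18.33 kN·m

γ = ρg = 789 × 9.81 / 1000 = 7.74009 kN/m³.
The plate makes 60° with the vertical, i.e. θ = 90° − 60° = 30° to the horizontal. Measuring y along the incline from the free-surface line, vertical depth h = y·sinθ with sinθ = 0.500000.
The centroid lies 0.73/2 = 0.365 m below the top edge, so y_c = 3.85 + 0.365 = 4.215 m and h_c = 4.215 × 0.500000 = 2.1075 m.
A = 4.1 × 0.73 = 2.993 m².
Resultant F = γ·h_c·A = 7.74009 × 2.1075 × 2.993 = 48.8225 kN.
I_c = b·h³/12 = 4.1 × 0.73³/12 = 0.132914 m⁴.
Centre of pressure: y_p = y_c + I_c/(y_c·A) = 4.215 + 0.132914/(4.215 × 2.993) = 4.215 + 0.0105358 = 4.22554 m along the plane.
The resultant acts 0.365 + 0.0105358 = 0.375536 m (along the plate) below the hinge at the top edge, so the moment about the hinge is M = F × 0.375536 = 48.8225 × 0.375536 = 18.3346 kN·m.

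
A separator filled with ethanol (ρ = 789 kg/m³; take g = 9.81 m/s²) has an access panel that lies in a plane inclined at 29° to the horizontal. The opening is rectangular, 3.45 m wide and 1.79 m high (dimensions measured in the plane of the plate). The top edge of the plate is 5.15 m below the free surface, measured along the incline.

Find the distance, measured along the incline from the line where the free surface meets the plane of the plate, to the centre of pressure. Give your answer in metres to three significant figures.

γ = ρg = 789 × 9.81 / 1000 = 7.74009 kN/m³.
Let θ = 29° be the plate's angle to the horizontal; measure y along the incline from where the plane meets the free surface. Vertical depth h = y·sinθ with sinθ = 0.484810.
The centroid lies 1.79/2 = 0.895 m below the top edge, so y_c = 5.15 + 0.895 = 6.045 m and h_c = 6.045 × 0.484810 = 2.93068 m.
A = 3.45 × 1.79 = 6.1755 m².
Resultant F = γ·h_c·A = 7.74009 × 2.93068 × 6.1755 = 140.083 kN.
I_c = b·h³/12 = 3.45 × 1.79³/12 = 1.64891 m⁴.
Centre of pressure: y_p = y_c + I_c/(y_c·A) = 6.045 + 1.64891/(6.045 × 6.1755) = 6.045 + 0.0441701 = 6.08917 m along the plane.

y_p = 6.09 m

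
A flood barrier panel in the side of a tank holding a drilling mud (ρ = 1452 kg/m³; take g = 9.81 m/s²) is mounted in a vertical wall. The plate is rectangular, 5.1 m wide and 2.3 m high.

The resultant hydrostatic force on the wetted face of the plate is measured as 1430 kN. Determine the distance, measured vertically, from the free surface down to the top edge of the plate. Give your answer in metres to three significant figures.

γ = ρg = 1452 × 9.81 / 1000 = 14.24412 kN/m³.
A = 5.1 × 2.3 = 11.73 m².
From F = γ·h_c·A, the centroid depth is h_c = 1430/(14.24412 × 11.73) = 8.55859 m.
The centroid lies 2.3/2 = 1.15 m below the top edge, so the top edge sits at h_top = 8.55859 − 1.15 = 7.40859 m below the surface.

d_top ≈ 7.41 m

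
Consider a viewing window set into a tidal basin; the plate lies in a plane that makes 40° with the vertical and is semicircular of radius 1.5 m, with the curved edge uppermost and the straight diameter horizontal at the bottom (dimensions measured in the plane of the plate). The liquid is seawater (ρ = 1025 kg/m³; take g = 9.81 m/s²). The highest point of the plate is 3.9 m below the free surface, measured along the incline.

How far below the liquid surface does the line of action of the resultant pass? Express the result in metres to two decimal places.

γ = ρg = 1025 × 9.81 / 1000 = 10.05525 kN/m³.
The plate makes 40° with the vertical, i.e. θ = 90° − 40° = 50° to the horizontal. Measuring y along the incline from the free-surface line, vertical depth h = y·sinθ with sinθ = 0.766044.
The centroid lies 4r/(3π) = 0.63662 m above the diameter, so r − 4r/(3π) = 1.5 − 0.63662 = 0.86338 m below the topmost point, so y_c = 3.9 + 0.86338 = 4.76338 m and h_c = 4.76338 × 0.766044 = 3.64896 m.
A = πr²/2 = π × 1.5²/2 = 3.53429 m².
Resultant F = γ·h_c·A = 10.05525 × 3.64896 × 3.53429 = 129.677 kN.
I_c = (π/8 − 8/(9π))·r⁴ = 0.109757 × 1.5⁴ = 0.555645 m⁴.
Centre of pressure: y_p = y_c + I_c/(y_c·A) = 4.76338 + 0.555645/(4.76338 × 3.53429) = 4.76338 + 0.033005 = 4.79638 m along the plane.
Vertically, h_p = y_p·sinθ = 4.79638 × 0.766044 = 3.67424 m.

h_p = 3.67 m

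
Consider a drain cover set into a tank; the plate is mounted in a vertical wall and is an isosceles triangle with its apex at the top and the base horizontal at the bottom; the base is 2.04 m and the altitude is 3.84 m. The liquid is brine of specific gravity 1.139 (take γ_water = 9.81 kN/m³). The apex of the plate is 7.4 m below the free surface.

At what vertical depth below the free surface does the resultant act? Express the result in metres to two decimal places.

h_p = 10.04 m

γ = 1.139 × 9.81 = 11.17359 kN/m³.
With the apex up, the centroid sits 2h/3 = 2 × 3.84/3 = 2.56 m below the apex, so the centroid depth is h_c = 7.4 + 2.56 = 9.96 m.
A = ½ × 2.04 × 3.84 = 3.9168 m².
Resultant F = γ·h_c·A = 11.17359 × 9.96 × 3.9168 = 435.897 kN.
I_c = b·h³/36 = 2.04 × 3.84³/36 = 3.20864 m⁴.
Centre of pressure: y_p = y_c + I_c/(y_c·A) = 9.96 + 3.20864/(9.96 × 3.9168) = 9.96 + 0.0822489 = 10.0422 m along the plane.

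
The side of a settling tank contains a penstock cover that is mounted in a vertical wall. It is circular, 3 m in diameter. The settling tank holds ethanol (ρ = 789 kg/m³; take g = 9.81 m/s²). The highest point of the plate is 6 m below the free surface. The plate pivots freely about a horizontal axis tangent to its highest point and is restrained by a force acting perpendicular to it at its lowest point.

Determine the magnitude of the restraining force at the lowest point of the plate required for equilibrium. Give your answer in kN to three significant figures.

P ≈ 215 kN

γ = ρg = 789 × 9.81 / 1000 = 7.74009 kN/m³.
The centroid is at the centre, 1.5 m below the top of the plate, so the centroid depth is h_c = 6 + 1.5 = 7.5 m.
A = π(1.5)² = 7.06858 m².
Resultant F = γ·h_c·A = 7.74009 × 7.5 × 7.06858 = 410.336 kN.
I_c = πr⁴/4 = π × 1.5⁴/4 = 3.97608 m⁴.
Centre of pressure: y_p = y_c + I_c/(y_c·A) = 7.5 + 3.97608/(7.5 × 7.06858) = 7.5 + 0.0750001 = 7.575 m along the plane.
The resultant acts 1.5 + 0.0750001 = 1.575 m (along the plate) below the hinge at the top edge, so the moment about the hinge is M = F × 1.575 = 410.336 × 1.575 = 646.279 kN·m.
A normal force at the bottom, 3 m from the hinge, must supply this moment: P = 646.279/3 = 215.426 kN.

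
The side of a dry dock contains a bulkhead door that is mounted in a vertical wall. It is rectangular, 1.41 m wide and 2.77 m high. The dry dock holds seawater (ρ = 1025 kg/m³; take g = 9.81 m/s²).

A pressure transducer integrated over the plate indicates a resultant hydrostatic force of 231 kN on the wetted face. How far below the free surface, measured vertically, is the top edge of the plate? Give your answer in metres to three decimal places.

γ = ρg = 1025 × 9.81 / 1000 = 10.05525 kN/m³.
A = 1.41 × 2.77 = 3.9057 m².
From F = γ·h_c·A, the centroid depth is h_c = 231/(10.05525 × 3.9057) = 5.88194 m.
The centroid lies 2.77/2 = 1.385 m below the top edge, so the top edge sits at h_top = 5.88194 − 1.385 = 4.49694 m below the surface.

d_top ≈ 4.497 m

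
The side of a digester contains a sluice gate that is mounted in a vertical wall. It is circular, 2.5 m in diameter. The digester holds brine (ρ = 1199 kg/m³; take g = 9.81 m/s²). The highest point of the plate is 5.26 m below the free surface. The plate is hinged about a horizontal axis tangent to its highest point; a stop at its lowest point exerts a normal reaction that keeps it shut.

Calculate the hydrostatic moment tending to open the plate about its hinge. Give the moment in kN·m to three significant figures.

M ≈ 492 kN·m

γ = ρg = 1199 × 9.81 / 1000 = 11.76219 kN/m³.
The centroid is at the centre, 1.25 m below the top of the plate, so the centroid depth is h_c = 5.26 + 1.25 = 6.51 m.
A = π(1.25)² = 4.90874 m².
Resultant F = γ·h_c·A = 11.76219 × 6.51 × 4.90874 = 375.871 kN.
I_c = πr⁴/4 = π × 1.25⁴/4 = 1.91748 m⁴.
Centre of pressure: y_p = y_c + I_c/(y_c·A) = 6.51 + 1.91748/(6.51 × 4.90874) = 6.51 + 0.0600039 = 6.57 m along the plane.
The resultant acts 1.25 + 0.0600039 = 1.31 m (along the plate) below the hinge at the top edge, so the moment about the hinge is M = F × 1.31 = 375.871 × 1.31 = 492.391 kN·m.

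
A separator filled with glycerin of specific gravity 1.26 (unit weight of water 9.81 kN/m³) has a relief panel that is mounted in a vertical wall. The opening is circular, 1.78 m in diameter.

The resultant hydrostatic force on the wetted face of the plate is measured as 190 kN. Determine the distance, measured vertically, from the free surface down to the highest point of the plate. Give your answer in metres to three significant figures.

γ = 1.26 × 9.81 = 12.3606 kN/m³.
A = π(0.89)² = 2.48846 m².
From F = γ·h_c·A, the centroid depth is h_c = 190/(12.3606 × 2.48846) = 6.17708 m.
The centroid is at the centre, 0.89 m below the top of the plate, so the highest point sits at h_top = 6.17708 − 0.89 = 5.28708 m below the surface.

d_top ≈ 5.29 m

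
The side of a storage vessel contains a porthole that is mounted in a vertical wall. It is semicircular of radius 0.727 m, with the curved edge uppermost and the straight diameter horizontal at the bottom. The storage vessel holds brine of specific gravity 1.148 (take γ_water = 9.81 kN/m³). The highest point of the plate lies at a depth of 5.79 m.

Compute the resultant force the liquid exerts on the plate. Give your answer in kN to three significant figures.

F ≈ 58.0 kN

γ = 1.148 × 9.81 = 11.26188 kN/m³.
The centroid lies 4r/(3π) = 0.308548 m above the diameter, so r − 4r/(3π) = 0.727 − 0.308548 = 0.418452 m below the topmost point, so the centroid depth is h_c = 5.79 + 0.418452 = 6.20845 m.
A = πr²/2 = π × 0.727²/2 = 0.830211 m².
Resultant F = γ·h_c·A = 11.26188 × 6.20845 × 0.830211 = 58.0474 kN.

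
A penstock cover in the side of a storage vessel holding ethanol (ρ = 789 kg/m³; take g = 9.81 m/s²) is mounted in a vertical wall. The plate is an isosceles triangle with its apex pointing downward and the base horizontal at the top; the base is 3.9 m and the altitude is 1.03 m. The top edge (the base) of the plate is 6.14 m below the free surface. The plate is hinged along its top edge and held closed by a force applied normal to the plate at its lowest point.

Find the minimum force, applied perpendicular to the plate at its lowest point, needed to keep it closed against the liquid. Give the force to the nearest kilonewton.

γ = ρg = 789 × 9.81 / 1000 = 7.74009 kN/m³.
With the apex down, the centroid sits h/3 = 1.03/3 = 0.343333 m below the base (the top edge), so the centroid depth is h_c = 6.14 + 0.343333 = 6.48333 m.
A = ½ × 3.9 × 1.03 = 2.0085 m².
Resultant F = γ·h_c·A = 7.74009 × 6.48333 × 2.0085 = 100.79 kN.
I_c = b·h³/36 = 3.9 × 1.03³/36 = 0.118379 m⁴.
Centre of pressure: y_p = y_c + I_c/(y_c·A) = 6.48333 + 0.118379/(6.48333 × 2.0085) = 6.48333 + 0.00909085 = 6.49242 m along the plane.
The resultant acts 0.343333 + 0.00909085 = 0.352424 m (along the plate) below the hinge at the top edge, so the moment about the hinge is M = F × 0.352424 = 100.79 × 0.352424 = 35.5208 kN·m.
A normal force at the bottom, 1.03 m from the hinge, must supply this moment: P = 35.5208/1.03 = 34.4862 kN.

P ≈ 34 kN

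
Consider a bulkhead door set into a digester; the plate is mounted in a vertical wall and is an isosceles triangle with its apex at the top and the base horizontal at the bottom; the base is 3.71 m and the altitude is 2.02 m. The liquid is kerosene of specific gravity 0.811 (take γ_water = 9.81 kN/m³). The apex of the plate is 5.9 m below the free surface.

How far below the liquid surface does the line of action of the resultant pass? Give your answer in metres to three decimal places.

h_p = 7.278 m

γ = 0.811 × 9.81 = 7.95591 kN/m³.
With the apex up, the centroid sits 2h/3 = 2 × 2.02/3 = 1.34667 m below the apex, so the centroid depth is h_c = 5.9 + 1.34667 = 7.24667 m.
A = ½ × 3.71 × 2.02 = 3.7471 m².
Resultant F = γ·h_c·A = 7.95591 × 7.24667 × 3.7471 = 216.035 kN.
I_c = b·h³/36 = 3.71 × 2.02³/36 = 0.849426 m⁴.
Centre of pressure: y_p = y_c + I_c/(y_c·A) = 7.24667 + 0.849426/(7.24667 × 3.7471) = 7.24667 + 0.0312818 = 7.27795 m along the plane.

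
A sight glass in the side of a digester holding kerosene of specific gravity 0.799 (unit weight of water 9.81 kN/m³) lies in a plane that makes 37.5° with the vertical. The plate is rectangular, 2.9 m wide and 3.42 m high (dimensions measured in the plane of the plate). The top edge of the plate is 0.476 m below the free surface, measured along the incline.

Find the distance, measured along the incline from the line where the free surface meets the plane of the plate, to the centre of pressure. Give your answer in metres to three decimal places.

γ = 0.799 × 9.81 = 7.83819 kN/m³.
The plate makes 37.5° with the vertical, i.e. θ = 90° − 37.5° = 52.5° to the horizontal. Measuring y along the incline from the free-surface line, vertical depth h = y·sinθ with sinθ = 0.793353.
The centroid lies 3.42/2 = 1.71 m below the top edge, so y_c = 0.476 + 1.71 = 2.186 m and h_c = 2.186 × 0.793353 = 1.73427 m.
A = 2.9 × 3.42 = 9.918 m².
Resultant F = γ·h_c·A = 7.83819 × 1.73427 × 9.918 = 134.821 kN.
I_c = b·h³/12 = 2.9 × 3.42³/12 = 9.66707 m⁴.
Centre of pressure: y_p = y_c + I_c/(y_c·A) = 2.186 + 9.66707/(2.186 × 9.918) = 2.186 + 0.445883 = 2.63188 m along the plane.

y_p = 2.632 m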